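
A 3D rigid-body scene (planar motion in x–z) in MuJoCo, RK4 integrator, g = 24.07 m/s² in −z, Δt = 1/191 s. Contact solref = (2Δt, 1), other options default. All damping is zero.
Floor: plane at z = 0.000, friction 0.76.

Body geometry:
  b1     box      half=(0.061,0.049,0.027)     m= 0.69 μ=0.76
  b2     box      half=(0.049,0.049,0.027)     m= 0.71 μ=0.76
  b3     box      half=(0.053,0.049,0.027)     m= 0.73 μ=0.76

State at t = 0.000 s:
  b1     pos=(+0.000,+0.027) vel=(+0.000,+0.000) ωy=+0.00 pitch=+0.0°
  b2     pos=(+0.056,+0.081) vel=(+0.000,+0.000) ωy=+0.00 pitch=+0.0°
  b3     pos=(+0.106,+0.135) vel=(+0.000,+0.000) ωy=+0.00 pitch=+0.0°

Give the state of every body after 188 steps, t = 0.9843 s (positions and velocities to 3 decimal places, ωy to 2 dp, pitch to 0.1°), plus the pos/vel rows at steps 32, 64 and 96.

State at t = 0.9843 s:
  b1     pos=(+0.000,+0.027) vel=(+0.000,+0.000) ωy=+0.00 pitch=+0.0°
  b2     pos=(+0.097,+0.049) vel=(+0.000,+0.000) ωy=+0.00 pitch=+90.0°
  b3     pos=(+0.196,+0.053) vel=(+0.000,+0.000) ωy=+0.00 pitch=+90.0°

Key-timestep trajectory:
   step    t(s)  b1.x    b1.z    b1.vx   b1.vz   b2.x    b2.z    b2.vx   b2.vz   b3.x    b3.z    b3.vx   b3.vz 
     32  0.1675   +0.000  +0.027  +0.000  +0.000   +0.095  +0.047  +0.623  -0.406   +0.175  +0.057  +0.419  +0.149
     64  0.3351   +0.000  +0.027  +0.000  +0.000   +0.093  +0.050  -0.091  +0.092   +0.214  +0.059  -0.049  -0.008
     96  0.5026   +0.000  +0.027  +0.000  +0.000   +0.097  +0.049  -0.003  +0.003   +0.194  +0.054  +0.218  -0.096


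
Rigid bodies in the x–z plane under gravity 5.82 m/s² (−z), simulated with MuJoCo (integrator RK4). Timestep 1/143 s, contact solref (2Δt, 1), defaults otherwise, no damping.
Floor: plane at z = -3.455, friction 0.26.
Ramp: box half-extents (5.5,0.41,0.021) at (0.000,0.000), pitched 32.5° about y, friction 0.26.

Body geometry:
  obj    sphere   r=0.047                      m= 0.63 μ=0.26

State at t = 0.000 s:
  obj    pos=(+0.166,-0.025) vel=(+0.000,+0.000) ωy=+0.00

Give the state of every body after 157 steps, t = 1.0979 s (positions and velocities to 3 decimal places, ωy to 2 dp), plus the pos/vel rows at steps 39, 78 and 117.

State at t = 1.0979 s:
  obj    pos=(+1.302,-0.749) vel=(+2.068,-1.318) ωy=+52.16

Key-timestep trajectory:
   step    t(s)  obj.x    obj.z    obj.vx   obj.vz 
     39  0.2727   +0.236  -0.070  +0.514  -0.327
     78  0.5455   +0.446  -0.204  +1.028  -0.655
    117  0.8182   +0.797  -0.427  +1.542  -0.982


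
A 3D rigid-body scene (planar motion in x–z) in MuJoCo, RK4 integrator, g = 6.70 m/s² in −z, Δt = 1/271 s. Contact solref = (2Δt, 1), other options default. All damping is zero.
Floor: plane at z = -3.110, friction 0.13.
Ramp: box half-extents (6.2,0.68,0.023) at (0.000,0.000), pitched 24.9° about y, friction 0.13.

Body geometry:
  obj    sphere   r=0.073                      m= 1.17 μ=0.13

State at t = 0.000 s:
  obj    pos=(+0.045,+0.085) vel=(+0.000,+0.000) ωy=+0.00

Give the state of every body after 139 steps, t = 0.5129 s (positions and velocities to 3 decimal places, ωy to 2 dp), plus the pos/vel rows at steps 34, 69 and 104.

State at t = 0.5129 s:
  obj    pos=(+0.288,-0.028) vel=(+0.943,-0.445) ωy=+13.83

Key-timestep trajectory:
   step    t(s)  obj.x    obj.z    obj.vx   obj.vz 
     34  0.1255   +0.060  +0.078  +0.232  -0.105
     69  0.2546   +0.105  +0.057  +0.469  -0.218
    104  0.3838   +0.181  +0.022  +0.705  -0.336


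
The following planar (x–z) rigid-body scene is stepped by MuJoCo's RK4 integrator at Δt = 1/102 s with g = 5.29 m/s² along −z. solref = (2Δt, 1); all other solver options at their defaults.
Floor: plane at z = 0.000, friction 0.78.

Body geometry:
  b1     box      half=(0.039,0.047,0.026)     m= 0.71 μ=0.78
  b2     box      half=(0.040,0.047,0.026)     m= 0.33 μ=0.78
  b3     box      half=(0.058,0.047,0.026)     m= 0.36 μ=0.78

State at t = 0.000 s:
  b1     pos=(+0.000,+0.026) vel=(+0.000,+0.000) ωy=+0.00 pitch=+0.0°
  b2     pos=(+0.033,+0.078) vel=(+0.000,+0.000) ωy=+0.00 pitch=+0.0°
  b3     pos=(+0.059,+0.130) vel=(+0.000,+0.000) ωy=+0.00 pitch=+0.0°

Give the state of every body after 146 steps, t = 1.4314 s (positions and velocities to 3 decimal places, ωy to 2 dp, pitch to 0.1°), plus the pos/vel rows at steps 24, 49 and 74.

State at t = 1.4314 s:
  b1     pos=(+0.000,+0.026) vel=(+0.000,+0.000) ωy=+0.00 pitch=+0.0°
  b2     pos=(+0.070,+0.040) vel=(+0.000,+0.000) ωy=+0.00 pitch=+90.0°
  b3     pos=(+0.240,+0.026) vel=(+0.000,+0.000) ωy=+0.00 pitch=+180.0°

Key-timestep trajectory:
   step    t(s)  b1.x    b1.z    b1.vx   b1.vz   b2.x    b2.z    b2.vx   b2.vz   b3.x    b3.z    b3.vx   b3.vz 
     24  0.2353   +0.000  +0.026  +0.000  +0.000   +0.041  +0.078  +0.086  -0.006   +0.082  +0.120  +0.223  -0.138
     49  0.4804   +0.000  +0.026  +0.000  +0.000   +0.072  +0.038  -0.039  +0.062   +0.156  +0.058  +0.268  +0.071
     74  0.7255   +0.000  +0.026  +0.000  +0.000   +0.070  +0.040  +0.000  +0.000   +0.214  +0.052  +0.305  -0.212


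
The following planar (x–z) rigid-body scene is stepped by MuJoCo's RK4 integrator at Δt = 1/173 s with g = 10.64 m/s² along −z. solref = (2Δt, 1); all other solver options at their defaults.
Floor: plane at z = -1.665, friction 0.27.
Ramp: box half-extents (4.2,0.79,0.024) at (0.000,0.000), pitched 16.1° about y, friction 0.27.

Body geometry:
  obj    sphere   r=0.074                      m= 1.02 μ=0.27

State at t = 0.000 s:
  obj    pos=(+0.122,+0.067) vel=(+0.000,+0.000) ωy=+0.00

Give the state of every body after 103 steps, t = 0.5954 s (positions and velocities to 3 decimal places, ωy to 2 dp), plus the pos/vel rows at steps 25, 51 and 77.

State at t = 0.5954 s:
  obj    pos=(+0.481,-0.037) vel=(+1.206,-0.348) ωy=+16.95

Key-timestep trajectory:
   step    t(s)  obj.x    obj.z    obj.vx   obj.vz 
     25  0.1445   +0.143  +0.061  +0.293  -0.084
     51  0.2948   +0.210  +0.041  +0.597  -0.172
     77  0.4451   +0.323  +0.009  +0.901  -0.260


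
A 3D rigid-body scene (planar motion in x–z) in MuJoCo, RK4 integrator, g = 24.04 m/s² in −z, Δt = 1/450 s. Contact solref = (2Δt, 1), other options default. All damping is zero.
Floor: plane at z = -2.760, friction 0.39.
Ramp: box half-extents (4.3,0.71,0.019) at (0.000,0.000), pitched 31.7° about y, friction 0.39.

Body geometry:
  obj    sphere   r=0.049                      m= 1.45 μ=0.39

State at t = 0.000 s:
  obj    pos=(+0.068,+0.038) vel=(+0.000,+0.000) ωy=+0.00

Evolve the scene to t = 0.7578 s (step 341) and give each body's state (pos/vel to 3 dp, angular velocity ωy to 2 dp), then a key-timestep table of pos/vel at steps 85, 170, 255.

State at t = 0.7578 s:
  obj    pos=(+2.272,-1.323) vel=(+5.818,-3.593) ωy=+139.53

Key-timestep trajectory:
   step    t(s)  obj.x    obj.z    obj.vx   obj.vz 
     85  0.1889   +0.205  -0.047  +1.450  -0.896
    170  0.3778   +0.616  -0.300  +2.900  -1.791
    255  0.5667   +1.301  -0.723  +4.350  -2.687


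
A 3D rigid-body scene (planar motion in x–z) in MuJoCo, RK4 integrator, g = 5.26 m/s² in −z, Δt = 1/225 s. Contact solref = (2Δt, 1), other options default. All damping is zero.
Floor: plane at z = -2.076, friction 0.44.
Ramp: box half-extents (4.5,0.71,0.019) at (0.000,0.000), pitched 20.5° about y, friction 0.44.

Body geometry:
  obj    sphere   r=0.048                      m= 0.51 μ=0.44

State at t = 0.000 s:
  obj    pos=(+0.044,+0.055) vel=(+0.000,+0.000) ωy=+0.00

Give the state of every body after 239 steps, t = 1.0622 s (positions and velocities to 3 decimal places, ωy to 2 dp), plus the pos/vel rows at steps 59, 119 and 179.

State at t = 1.0622 s:
  obj    pos=(+0.739,-0.205) vel=(+1.309,-0.489) ωy=+29.11

Key-timestep trajectory:
   step    t(s)  obj.x    obj.z    obj.vx   obj.vz 
     59  0.2622   +0.086  +0.039  +0.323  -0.121
    119  0.5289   +0.216  -0.009  +0.652  -0.244
    179  0.7956   +0.434  -0.091  +0.981  -0.367


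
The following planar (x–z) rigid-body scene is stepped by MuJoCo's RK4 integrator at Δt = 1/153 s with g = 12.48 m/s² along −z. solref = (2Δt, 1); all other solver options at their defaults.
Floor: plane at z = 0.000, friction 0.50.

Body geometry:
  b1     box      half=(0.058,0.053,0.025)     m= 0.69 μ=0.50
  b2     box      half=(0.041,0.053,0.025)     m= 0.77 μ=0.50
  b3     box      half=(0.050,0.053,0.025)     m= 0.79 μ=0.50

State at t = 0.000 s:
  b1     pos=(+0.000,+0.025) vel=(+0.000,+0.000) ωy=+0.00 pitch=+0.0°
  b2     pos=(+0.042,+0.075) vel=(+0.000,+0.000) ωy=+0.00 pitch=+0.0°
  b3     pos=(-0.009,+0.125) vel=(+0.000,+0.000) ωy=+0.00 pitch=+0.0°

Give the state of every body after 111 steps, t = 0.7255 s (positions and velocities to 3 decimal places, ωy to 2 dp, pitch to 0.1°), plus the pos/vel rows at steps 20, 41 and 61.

State at t = 0.7255 s:
  b1     pos=(+0.000,+0.025) vel=(+0.000,+0.000) ωy=+0.00 pitch=+0.0°
  b2     pos=(+0.042,+0.075) vel=(+0.000,+0.000) ωy=+0.00 pitch=+0.0°
  b3     pos=(-0.128,+0.025) vel=(+0.000,+0.000) ωy=+0.00 pitch=+180.0°

Key-timestep trajectory:
   step    t(s)  b1.x    b1.z    b1.vx   b1.vz   b2.x    b2.z    b2.vx   b2.vz   b3.x    b3.z    b3.vx   b3.vz 
     20  0.1307   +0.000  +0.025  +0.000  +0.000   +0.042  +0.075  +0.001  +0.000   -0.024  +0.111  -0.208  -0.368
     41  0.2680   +0.000  +0.025  +0.000  +0.000   +0.042  +0.075  +0.000  +0.000   -0.063  +0.099  -0.387  -0.054
     61  0.3987   +0.000  +0.025  +0.000  +0.000   +0.042  +0.075  +0.000  +0.000   -0.121  +0.037  -0.471  -1.191


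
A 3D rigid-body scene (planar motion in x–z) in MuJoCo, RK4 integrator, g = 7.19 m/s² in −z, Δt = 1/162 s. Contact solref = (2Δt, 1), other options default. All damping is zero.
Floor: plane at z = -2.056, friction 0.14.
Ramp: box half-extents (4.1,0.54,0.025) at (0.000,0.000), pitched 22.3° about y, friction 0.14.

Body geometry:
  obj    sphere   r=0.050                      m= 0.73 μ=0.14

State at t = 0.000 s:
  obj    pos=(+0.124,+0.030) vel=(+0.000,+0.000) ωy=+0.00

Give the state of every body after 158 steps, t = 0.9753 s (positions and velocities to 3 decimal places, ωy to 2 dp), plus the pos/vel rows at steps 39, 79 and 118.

State at t = 0.9753 s:
  obj    pos=(+0.982,-0.322) vel=(+1.759,-0.721) ωy=+38.00

Key-timestep trajectory:
   step    t(s)  obj.x    obj.z    obj.vx   obj.vz 
     39  0.2407   +0.176  +0.009  +0.434  -0.178
     79  0.4877   +0.339  -0.058  +0.879  -0.361
    118  0.7284   +0.603  -0.166  +1.314  -0.539


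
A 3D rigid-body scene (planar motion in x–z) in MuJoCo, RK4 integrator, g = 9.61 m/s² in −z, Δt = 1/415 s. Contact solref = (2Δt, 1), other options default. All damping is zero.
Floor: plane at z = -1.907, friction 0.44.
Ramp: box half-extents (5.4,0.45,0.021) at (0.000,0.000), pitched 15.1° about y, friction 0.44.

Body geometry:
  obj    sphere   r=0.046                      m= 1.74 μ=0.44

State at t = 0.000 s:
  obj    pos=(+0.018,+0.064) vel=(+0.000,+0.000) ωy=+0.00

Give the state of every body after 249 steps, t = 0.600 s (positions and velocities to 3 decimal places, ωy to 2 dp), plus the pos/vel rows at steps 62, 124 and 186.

State at t = 0.600 s:
  obj    pos=(+0.329,-0.019) vel=(+1.036,-0.280) ωy=+23.32

Key-timestep trajectory:
   step    t(s)  obj.x    obj.z    obj.vx   obj.vz 
     62  0.1494   +0.037  +0.059  +0.258  -0.070
    124  0.2988   +0.095  +0.044  +0.516  -0.139
    186  0.4482   +0.192  +0.018  +0.774  -0.209


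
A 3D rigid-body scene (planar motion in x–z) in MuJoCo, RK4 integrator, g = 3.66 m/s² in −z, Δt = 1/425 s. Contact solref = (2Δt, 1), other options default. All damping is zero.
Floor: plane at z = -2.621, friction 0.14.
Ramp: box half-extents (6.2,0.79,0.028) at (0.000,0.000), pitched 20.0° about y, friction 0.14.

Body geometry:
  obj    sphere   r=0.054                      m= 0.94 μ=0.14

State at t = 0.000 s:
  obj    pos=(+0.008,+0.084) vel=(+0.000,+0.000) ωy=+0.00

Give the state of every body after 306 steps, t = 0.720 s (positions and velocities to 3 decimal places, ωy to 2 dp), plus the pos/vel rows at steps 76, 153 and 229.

State at t = 0.720 s:
  obj    pos=(+0.226,+0.005) vel=(+0.605,-0.220) ωy=+11.92

Key-timestep trajectory:
   step    t(s)  obj.x    obj.z    obj.vx   obj.vz 
     76  0.1788   +0.022  +0.079  +0.150  -0.055
    153  0.3600   +0.063  +0.064  +0.303  -0.110
    229  0.5388   +0.130  +0.040  +0.453  -0.165


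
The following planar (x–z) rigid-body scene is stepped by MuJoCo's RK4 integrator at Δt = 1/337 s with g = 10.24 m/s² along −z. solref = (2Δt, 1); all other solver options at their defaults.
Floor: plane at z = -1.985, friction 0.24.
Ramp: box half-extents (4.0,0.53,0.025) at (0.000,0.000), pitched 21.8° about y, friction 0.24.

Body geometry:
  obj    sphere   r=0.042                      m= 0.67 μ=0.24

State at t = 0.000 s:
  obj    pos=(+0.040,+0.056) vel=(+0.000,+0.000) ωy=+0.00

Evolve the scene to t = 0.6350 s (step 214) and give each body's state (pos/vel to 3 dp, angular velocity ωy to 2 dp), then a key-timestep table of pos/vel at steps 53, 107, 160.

State at t = 0.6350 s:
  obj    pos=(+0.549,-0.147) vel=(+1.602,-0.641) ωy=+41.06

Key-timestep trajectory:
   step    t(s)  obj.x    obj.z    obj.vx   obj.vz 
     53  0.1573   +0.071  +0.044  +0.397  -0.159
    107  0.3175   +0.167  +0.005  +0.801  -0.320
    160  0.4748   +0.324  -0.058  +1.197  -0.479


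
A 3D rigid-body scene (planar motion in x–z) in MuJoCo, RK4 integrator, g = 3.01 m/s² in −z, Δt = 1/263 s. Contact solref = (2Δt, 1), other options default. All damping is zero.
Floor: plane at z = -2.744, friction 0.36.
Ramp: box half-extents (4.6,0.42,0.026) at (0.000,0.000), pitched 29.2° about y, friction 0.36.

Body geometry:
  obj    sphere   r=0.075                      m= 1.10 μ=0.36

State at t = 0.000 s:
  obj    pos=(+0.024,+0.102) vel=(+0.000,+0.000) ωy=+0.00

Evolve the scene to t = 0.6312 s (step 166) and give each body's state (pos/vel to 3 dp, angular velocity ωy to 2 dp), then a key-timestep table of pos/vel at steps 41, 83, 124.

State at t = 0.6312 s:
  obj    pos=(+0.207,+0.000) vel=(+0.578,-0.323) ωy=+8.83

Key-timestep trajectory:
   step    t(s)  obj.x    obj.z    obj.vx   obj.vz 
     41  0.1559   +0.035  +0.096  +0.143  -0.080
     83  0.3156   +0.070  +0.077  +0.289  -0.162
    124  0.4715   +0.126  +0.045  +0.432  -0.241


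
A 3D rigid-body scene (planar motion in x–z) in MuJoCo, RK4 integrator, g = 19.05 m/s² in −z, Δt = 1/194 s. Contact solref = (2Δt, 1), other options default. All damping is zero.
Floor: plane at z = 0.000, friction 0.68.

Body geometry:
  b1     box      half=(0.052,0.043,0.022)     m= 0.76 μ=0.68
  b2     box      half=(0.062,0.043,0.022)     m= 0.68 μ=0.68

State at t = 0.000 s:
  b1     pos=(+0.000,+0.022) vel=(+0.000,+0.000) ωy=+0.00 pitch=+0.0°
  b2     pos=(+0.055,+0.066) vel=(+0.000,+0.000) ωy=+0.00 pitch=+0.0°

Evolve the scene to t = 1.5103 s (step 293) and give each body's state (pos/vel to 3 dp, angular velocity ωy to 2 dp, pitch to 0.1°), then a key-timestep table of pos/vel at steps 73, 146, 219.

State at t = 1.5103 s:
  b1     pos=(-0.001,+0.022) vel=(-0.001,+0.000) ωy=+0.00 pitch=+0.0°
  b2     pos=(+0.069,+0.058) vel=(+0.000,-0.001) ωy=-0.03 pitch=+41.6°

Key-timestep trajectory:
   step    t(s)  b1.x    b1.z    b1.vx   b1.vz   b2.x    b2.z    b2.vx   b2.vz 
     73  0.3763   +0.000  +0.022  -0.001  +0.000   +0.068  +0.059  +0.002  +0.001
    146  0.7526   +0.000  +0.022  -0.001  +0.000   +0.068  +0.058  +0.000  -0.001
    219  1.1289   -0.001  +0.022  -0.001  +0.000   +0.069  +0.058  +0.000  -0.001


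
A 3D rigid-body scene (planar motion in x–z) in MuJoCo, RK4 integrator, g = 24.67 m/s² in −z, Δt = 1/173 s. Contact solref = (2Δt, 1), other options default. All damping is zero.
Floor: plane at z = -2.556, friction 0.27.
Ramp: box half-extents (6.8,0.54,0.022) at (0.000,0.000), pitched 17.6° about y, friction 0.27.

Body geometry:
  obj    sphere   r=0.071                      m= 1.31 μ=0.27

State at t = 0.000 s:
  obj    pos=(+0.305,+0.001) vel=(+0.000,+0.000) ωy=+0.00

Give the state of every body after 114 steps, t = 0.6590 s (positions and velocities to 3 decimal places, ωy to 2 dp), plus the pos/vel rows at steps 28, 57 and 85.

State at t = 0.6590 s:
  obj    pos=(+1.408,-0.349) vel=(+3.347,-1.062) ωy=+49.44

Key-timestep trajectory:
   step    t(s)  obj.x    obj.z    obj.vx   obj.vz 
     28  0.1618   +0.372  -0.020  +0.822  -0.261
     57  0.3295   +0.581  -0.087  +1.674  -0.531
     85  0.4913   +0.918  -0.194  +2.496  -0.792


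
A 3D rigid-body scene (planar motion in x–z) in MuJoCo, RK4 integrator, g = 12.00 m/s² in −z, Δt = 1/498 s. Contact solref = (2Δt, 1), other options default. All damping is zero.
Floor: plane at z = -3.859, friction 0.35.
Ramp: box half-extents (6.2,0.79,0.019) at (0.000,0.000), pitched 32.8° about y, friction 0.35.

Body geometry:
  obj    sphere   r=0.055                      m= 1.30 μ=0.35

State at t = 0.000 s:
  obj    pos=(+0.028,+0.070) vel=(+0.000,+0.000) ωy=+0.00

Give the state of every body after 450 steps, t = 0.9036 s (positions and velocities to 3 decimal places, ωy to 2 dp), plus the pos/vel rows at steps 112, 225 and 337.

State at t = 0.9036 s:
  obj    pos=(+1.622,-0.957) vel=(+3.527,-2.273) ωy=+76.28

Key-timestep trajectory:
   step    t(s)  obj.x    obj.z    obj.vx   obj.vz 
    112  0.2249   +0.127  +0.006  +0.878  -0.566
    225  0.4518   +0.426  -0.187  +1.763  -1.136
    337  0.6767   +0.922  -0.506  +2.641  -1.702


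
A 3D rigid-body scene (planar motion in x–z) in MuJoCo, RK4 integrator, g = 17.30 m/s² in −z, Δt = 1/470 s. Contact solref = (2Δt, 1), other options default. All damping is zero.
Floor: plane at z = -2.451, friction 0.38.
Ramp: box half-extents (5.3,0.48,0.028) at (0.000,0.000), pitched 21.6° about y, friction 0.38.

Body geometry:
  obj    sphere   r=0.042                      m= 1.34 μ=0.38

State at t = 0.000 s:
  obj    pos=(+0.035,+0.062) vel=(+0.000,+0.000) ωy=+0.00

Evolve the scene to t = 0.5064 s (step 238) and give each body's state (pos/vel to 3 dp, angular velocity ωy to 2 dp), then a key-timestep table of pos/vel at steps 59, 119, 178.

State at t = 0.5064 s:
  obj    pos=(+0.577,-0.153) vel=(+2.142,-0.848) ωy=+54.84

Key-timestep trajectory:
   step    t(s)  obj.x    obj.z    obj.vx   obj.vz 
     59  0.1255   +0.068  +0.048  +0.531  -0.210
    119  0.2532   +0.170  +0.008  +1.071  -0.424
    178  0.3787   +0.338  -0.059  +1.602  -0.634


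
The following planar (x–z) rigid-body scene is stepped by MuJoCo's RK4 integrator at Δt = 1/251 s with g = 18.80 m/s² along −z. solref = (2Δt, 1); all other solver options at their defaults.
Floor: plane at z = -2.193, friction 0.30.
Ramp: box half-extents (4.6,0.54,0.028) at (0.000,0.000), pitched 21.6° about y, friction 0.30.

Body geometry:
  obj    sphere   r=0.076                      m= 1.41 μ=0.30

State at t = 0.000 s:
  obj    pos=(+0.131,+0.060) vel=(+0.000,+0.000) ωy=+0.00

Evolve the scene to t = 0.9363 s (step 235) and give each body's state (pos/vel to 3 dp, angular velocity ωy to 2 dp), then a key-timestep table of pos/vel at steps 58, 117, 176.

State at t = 0.9363 s:
  obj    pos=(+2.146,-0.738) vel=(+4.303,-1.704) ωy=+60.89

Key-timestep trajectory:
   step    t(s)  obj.x    obj.z    obj.vx   obj.vz 
     58  0.2311   +0.254  +0.011  +1.062  -0.421
    117  0.4661   +0.630  -0.138  +2.143  -0.848
    176  0.7012   +1.261  -0.387  +3.223  -1.276


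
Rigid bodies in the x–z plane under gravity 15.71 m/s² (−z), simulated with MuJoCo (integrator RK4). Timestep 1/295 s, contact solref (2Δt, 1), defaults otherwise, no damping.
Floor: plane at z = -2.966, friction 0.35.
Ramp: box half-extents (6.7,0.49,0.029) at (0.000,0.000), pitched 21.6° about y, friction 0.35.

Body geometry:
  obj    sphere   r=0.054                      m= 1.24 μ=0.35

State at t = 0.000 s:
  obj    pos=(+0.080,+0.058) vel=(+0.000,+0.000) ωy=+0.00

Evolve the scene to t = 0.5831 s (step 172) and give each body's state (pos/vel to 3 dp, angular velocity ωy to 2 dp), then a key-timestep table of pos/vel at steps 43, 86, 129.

State at t = 0.5831 s:
  obj    pos=(+0.733,-0.201) vel=(+2.239,-0.887) ωy=+44.59

Key-timestep trajectory:
   step    t(s)  obj.x    obj.z    obj.vx   obj.vz 
     43  0.1458   +0.121  +0.041  +0.560  -0.222
     86  0.2915   +0.243  -0.007  +1.120  -0.443
    129  0.4373   +0.447  -0.088  +1.680  -0.665


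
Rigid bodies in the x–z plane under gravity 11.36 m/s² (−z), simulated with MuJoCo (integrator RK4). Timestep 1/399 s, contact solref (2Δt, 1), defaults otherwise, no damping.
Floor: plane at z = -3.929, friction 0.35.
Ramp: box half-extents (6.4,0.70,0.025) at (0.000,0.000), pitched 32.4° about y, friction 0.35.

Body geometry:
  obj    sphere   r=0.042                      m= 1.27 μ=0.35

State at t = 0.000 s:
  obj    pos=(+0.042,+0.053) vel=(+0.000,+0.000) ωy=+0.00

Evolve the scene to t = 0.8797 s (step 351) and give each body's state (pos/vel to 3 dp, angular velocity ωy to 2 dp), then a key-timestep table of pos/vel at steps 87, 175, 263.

State at t = 0.8797 s:
  obj    pos=(+1.462,-0.849) vel=(+3.229,-2.049) ωy=+91.06

Key-timestep trajectory:
   step    t(s)  obj.x    obj.z    obj.vx   obj.vz 
     87  0.2180   +0.129  -0.003  +0.801  -0.508
    175  0.4386   +0.395  -0.171  +1.610  -1.022
    263  0.6591   +0.839  -0.453  +2.420  -1.536


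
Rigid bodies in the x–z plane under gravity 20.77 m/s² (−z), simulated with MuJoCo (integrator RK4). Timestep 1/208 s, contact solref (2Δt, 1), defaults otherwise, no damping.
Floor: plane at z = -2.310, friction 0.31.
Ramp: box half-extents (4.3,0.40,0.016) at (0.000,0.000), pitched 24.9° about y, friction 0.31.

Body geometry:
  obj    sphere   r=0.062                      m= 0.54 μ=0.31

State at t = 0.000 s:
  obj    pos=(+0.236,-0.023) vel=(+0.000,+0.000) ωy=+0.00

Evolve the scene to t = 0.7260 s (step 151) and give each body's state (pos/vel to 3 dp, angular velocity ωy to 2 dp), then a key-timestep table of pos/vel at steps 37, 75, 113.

State at t = 0.7260 s:
  obj    pos=(+1.729,-0.717) vel=(+4.113,-1.909) ωy=+73.12

Key-timestep trajectory:
   step    t(s)  obj.x    obj.z    obj.vx   obj.vz 
     37  0.1779   +0.326  -0.065  +1.008  -0.468
     75  0.3606   +0.604  -0.195  +2.043  -0.948
    113  0.5433   +1.072  -0.412  +3.078  -1.429


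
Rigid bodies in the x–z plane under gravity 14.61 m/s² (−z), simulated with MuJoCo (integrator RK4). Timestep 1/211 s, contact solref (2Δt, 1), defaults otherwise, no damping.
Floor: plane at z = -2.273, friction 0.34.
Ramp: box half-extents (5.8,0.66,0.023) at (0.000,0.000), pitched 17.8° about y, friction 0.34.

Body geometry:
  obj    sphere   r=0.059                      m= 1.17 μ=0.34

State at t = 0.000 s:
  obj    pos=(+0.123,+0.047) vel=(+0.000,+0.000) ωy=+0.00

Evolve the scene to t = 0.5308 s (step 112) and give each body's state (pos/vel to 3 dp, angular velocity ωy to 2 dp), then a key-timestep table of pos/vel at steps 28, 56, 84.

State at t = 0.5308 s:
  obj    pos=(+0.551,-0.091) vel=(+1.612,-0.518) ωy=+28.69

Key-timestep trajectory:
   step    t(s)  obj.x    obj.z    obj.vx   obj.vz 
     28  0.1327   +0.150  +0.038  +0.403  -0.129
     56  0.2654   +0.230  +0.012  +0.806  -0.259
     84  0.3981   +0.364  -0.031  +1.209  -0.388


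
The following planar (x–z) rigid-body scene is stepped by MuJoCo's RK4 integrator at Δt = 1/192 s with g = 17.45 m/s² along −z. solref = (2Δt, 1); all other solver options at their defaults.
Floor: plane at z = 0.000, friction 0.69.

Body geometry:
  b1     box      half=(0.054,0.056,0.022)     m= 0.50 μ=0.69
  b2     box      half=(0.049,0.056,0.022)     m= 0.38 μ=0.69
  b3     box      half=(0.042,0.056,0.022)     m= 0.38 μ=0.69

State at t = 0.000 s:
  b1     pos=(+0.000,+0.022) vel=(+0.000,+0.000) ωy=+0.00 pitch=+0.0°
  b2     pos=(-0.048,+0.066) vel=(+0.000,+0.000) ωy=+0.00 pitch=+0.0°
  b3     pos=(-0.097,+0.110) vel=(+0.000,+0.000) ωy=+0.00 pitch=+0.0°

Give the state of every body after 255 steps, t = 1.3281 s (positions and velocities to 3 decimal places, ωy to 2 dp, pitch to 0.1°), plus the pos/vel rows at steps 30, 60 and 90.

State at t = 1.3281 s:
  b1     pos=(+0.000,+0.022) vel=(+0.000,+0.000) ωy=+0.00 pitch=+0.0°
  b2     pos=(-0.150,+0.044) vel=(+0.001,+0.000) ωy=-0.01 pitch=-149.9°
  b3     pos=(-0.236,+0.022) vel=(+0.000,+0.000) ωy=+0.00 pitch=+180.0°

Key-timestep trajectory:
   step    t(s)  b1.x    b1.z    b1.vx   b1.vz   b2.x    b2.z    b2.vx   b2.vz   b3.x    b3.z    b3.vx   b3.vz 
     30  0.1562   +0.000  +0.022  +0.000  +0.000   -0.073  +0.055  -0.319  -0.504   -0.144  +0.042  -0.250  +0.224
     60  0.3125   +0.000  +0.022  +0.000  +0.000   -0.123  +0.053  -0.156  -0.027   -0.182  +0.047  -0.121  +0.026
     90  0.4688   +0.000  +0.022  +0.000  +0.000   -0.140  +0.047  -0.144  -0.060   -0.209  +0.044  -0.358  -0.129


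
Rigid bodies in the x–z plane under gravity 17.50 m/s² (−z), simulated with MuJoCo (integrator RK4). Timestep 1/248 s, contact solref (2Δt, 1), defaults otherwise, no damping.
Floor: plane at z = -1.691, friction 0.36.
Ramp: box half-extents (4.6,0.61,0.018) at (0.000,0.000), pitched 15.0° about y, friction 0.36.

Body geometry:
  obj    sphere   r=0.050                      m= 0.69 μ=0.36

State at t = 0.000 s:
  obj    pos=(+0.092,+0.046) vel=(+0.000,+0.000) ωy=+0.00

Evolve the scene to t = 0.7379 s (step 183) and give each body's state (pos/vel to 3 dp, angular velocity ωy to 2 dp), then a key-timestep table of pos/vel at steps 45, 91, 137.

State at t = 0.7379 s:
  obj    pos=(+0.943,-0.182) vel=(+2.306,-0.618) ωy=+47.74

Key-timestep trajectory:
   step    t(s)  obj.x    obj.z    obj.vx   obj.vz 
     45  0.1815   +0.143  +0.032  +0.567  -0.152
     91  0.3669   +0.302  -0.011  +1.147  -0.307
    137  0.5524   +0.569  -0.082  +1.726  -0.463


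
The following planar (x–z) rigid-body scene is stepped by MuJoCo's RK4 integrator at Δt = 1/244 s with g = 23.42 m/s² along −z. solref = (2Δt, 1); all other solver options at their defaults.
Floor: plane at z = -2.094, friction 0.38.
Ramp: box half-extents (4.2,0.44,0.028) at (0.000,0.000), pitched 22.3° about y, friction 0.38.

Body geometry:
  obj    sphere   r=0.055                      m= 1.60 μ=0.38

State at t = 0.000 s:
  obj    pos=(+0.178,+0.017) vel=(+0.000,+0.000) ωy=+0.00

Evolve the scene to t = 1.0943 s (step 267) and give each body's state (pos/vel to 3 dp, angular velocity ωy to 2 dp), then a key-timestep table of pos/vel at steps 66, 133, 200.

State at t = 1.0943 s:
  obj    pos=(+3.694,-1.425) vel=(+6.426,-2.636) ωy=+126.28

Key-timestep trajectory:
   step    t(s)  obj.x    obj.z    obj.vx   obj.vz 
     66  0.2705   +0.393  -0.071  +1.589  -0.652
    133  0.5451   +1.050  -0.341  +3.201  -1.313
    200  0.8197   +2.151  -0.792  +4.814  -1.974


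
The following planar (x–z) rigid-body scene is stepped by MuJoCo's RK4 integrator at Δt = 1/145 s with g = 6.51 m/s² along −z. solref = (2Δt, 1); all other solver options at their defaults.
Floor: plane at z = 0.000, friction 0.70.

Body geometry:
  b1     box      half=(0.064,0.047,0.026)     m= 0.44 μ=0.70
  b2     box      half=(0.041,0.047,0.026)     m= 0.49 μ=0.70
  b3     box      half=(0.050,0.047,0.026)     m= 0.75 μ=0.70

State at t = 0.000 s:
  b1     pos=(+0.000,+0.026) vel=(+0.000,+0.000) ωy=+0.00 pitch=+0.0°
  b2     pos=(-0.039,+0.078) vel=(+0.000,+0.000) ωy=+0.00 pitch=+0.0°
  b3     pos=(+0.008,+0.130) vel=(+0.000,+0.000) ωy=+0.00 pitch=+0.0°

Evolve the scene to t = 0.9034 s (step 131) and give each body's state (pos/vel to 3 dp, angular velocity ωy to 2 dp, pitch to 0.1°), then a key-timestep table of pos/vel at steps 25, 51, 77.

State at t = 0.9034 s:
  b1     pos=(+0.000,+0.026) vel=(+0.000,+0.000) ωy=+0.00 pitch=+0.0°
  b2     pos=(-0.039,+0.078) vel=(+0.000,+0.000) ωy=+0.00 pitch=+0.0°
  b3     pos=(+0.131,+0.026) vel=(+0.000,+0.000) ωy=+0.00 pitch=+180.0°

Key-timestep trajectory:
   step    t(s)  b1.x    b1.z    b1.vx   b1.vz   b2.x    b2.z    b2.vx   b2.vz   b3.x    b3.z    b3.vx   b3.vz 
     25  0.1724   +0.000  +0.026  +0.000  +0.000   -0.039  +0.078  -0.001  +0.000   +0.018  +0.125  +0.126  -0.089
     51  0.3517   +0.000  +0.026  +0.000  -0.001   -0.039  +0.078  +0.001  +0.000   +0.056  +0.102  +0.309  -0.119
     77  0.5310   +0.000  +0.026  +0.000  +0.000   -0.039  +0.078  +0.000  +0.000   +0.112  +0.071  +0.340  -0.587


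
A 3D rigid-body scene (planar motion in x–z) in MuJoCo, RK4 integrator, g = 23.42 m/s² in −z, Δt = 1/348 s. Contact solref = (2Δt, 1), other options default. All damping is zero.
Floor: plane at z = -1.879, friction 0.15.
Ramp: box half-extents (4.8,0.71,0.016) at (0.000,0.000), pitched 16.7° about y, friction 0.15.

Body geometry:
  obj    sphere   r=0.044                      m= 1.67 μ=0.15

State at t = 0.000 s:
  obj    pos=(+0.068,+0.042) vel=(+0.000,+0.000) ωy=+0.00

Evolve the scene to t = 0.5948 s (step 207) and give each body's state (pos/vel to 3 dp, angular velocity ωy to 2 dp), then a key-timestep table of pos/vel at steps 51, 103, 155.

State at t = 0.5948 s:
  obj    pos=(+0.883,-0.202) vel=(+2.739,-0.822) ωy=+64.97

Key-timestep trajectory:
   step    t(s)  obj.x    obj.z    obj.vx   obj.vz 
     51  0.1466   +0.118  +0.027  +0.675  -0.202
    103  0.2960   +0.270  -0.018  +1.363  -0.409
    155  0.4454   +0.525  -0.095  +2.051  -0.615


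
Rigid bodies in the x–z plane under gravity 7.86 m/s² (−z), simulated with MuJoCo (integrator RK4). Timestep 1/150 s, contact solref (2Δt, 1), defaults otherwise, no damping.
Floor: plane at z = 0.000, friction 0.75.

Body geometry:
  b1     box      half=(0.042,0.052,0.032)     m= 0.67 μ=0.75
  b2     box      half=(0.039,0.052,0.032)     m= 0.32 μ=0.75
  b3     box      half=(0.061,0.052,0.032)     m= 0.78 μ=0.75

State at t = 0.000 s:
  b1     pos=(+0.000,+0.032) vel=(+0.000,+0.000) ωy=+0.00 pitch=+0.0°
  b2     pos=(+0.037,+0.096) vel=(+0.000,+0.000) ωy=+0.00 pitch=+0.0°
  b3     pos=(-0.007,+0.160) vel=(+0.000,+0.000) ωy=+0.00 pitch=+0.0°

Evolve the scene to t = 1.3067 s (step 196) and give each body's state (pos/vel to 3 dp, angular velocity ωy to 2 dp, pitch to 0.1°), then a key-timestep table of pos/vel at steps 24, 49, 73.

State at t = 1.3067 s:
  b1     pos=(+0.000,+0.032) vel=(+0.000,+0.000) ωy=+0.00 pitch=+0.0°
  b2     pos=(+0.037,+0.096) vel=(+0.000,+0.000) ωy=+0.00 pitch=+0.1°
  b3     pos=(-0.146,+0.032) vel=(+0.000,+0.000) ωy=+0.00 pitch=+180.0°

Key-timestep trajectory:
   step    t(s)  b1.x    b1.z    b1.vx   b1.vz   b2.x    b2.z    b2.vx   b2.vz   b3.x    b3.z    b3.vx   b3.vz 
     24  0.1600   +0.000  +0.032  +0.000  +0.000   +0.037  +0.096  +0.001  +0.000   -0.014  +0.158  -0.104  -0.041
     49  0.3267   +0.000  +0.032  +0.001  +0.001   +0.037  +0.096  +0.001  +0.001   -0.046  +0.130  -0.353  -0.014
     73  0.4867   +0.000  +0.032  +0.000  +0.000   +0.037  +0.096  +0.000  +0.000   -0.113  +0.074  -0.444  -0.858


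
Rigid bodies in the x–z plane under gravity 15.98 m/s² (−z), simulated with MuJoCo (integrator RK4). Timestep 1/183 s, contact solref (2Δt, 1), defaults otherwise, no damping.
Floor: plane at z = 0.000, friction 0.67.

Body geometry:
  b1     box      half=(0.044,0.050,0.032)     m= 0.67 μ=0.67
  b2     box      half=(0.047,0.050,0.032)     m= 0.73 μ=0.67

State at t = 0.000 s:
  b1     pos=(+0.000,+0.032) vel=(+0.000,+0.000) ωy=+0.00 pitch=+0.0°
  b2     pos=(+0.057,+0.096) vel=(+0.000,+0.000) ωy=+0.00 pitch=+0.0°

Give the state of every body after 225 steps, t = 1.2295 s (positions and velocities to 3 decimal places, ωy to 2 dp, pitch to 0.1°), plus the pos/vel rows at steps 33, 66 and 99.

State at t = 1.2295 s:
  b1     pos=(+0.000,+0.032) vel=(+0.000,+0.000) ωy=+0.00 pitch=+0.0°
  b2     pos=(+0.101,+0.047) vel=(+0.000,+0.000) ωy=+0.00 pitch=+90.0°

Key-timestep trajectory:
   step    t(s)  b1.x    b1.z    b1.vx   b1.vz   b2.x    b2.z    b2.vx   b2.vz 
     33  0.1803   +0.000  +0.032  +0.000  +0.000   +0.105  +0.046  +0.420  +0.139
     66  0.3607   +0.000  +0.032  +0.000  +0.000   +0.128  +0.057  -0.017  -0.002
     99  0.5410   +0.000  +0.032  +0.000  +0.000   +0.097  +0.048  -0.082  +0.106


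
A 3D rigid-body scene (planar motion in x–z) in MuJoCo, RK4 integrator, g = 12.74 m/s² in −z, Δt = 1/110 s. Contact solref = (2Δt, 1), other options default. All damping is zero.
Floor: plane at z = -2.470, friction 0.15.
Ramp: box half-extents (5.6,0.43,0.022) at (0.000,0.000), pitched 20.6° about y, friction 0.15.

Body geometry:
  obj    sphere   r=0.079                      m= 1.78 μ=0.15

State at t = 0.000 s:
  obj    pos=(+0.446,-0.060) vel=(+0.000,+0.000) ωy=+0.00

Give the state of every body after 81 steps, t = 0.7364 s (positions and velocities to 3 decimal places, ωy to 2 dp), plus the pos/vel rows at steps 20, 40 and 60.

State at t = 0.7364 s:
  obj    pos=(+1.259,-0.365) vel=(+2.207,-0.830) ωy=+29.83

Key-timestep trajectory:
   step    t(s)  obj.x    obj.z    obj.vx   obj.vz 
     20  0.1818   +0.496  -0.078  +0.545  -0.205
     40  0.3636   +0.644  -0.134  +1.090  -0.410
     60  0.5455   +0.892  -0.227  +1.635  -0.615


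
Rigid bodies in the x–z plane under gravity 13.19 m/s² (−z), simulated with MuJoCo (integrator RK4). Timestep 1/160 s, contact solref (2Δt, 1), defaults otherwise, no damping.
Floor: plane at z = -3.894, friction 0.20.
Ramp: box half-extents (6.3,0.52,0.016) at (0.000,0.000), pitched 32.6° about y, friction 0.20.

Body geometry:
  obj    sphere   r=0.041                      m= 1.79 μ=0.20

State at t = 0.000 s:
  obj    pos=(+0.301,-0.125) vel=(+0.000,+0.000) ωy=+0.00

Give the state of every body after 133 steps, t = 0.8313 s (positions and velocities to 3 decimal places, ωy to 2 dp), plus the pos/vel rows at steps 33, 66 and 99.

State at t = 0.8313 s:
  obj    pos=(+1.779,-1.070) vel=(+3.555,-2.274) ωy=+102.87

Key-timestep trajectory:
   step    t(s)  obj.x    obj.z    obj.vx   obj.vz 
     33  0.2063   +0.392  -0.183  +0.883  -0.564
     66  0.4125   +0.665  -0.358  +1.765  -1.128
     99  0.6188   +1.120  -0.649  +2.647  -1.693


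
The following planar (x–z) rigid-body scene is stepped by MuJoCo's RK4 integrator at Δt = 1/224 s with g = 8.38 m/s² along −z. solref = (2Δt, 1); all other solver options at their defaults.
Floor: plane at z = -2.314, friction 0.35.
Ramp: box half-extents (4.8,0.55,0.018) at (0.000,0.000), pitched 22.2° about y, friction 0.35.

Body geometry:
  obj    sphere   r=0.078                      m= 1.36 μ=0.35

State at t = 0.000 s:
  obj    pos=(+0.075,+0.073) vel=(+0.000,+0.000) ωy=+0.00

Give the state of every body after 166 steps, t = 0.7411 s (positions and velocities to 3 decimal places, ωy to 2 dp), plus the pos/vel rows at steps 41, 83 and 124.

State at t = 0.7411 s:
  obj    pos=(+0.650,-0.162) vel=(+1.552,-0.633) ωy=+21.48

Key-timestep trajectory:
   step    t(s)  obj.x    obj.z    obj.vx   obj.vz 
     41  0.1830   +0.110  +0.059  +0.383  -0.156
     83  0.3705   +0.219  +0.014  +0.776  -0.317
    124  0.5536   +0.396  -0.058  +1.159  -0.473


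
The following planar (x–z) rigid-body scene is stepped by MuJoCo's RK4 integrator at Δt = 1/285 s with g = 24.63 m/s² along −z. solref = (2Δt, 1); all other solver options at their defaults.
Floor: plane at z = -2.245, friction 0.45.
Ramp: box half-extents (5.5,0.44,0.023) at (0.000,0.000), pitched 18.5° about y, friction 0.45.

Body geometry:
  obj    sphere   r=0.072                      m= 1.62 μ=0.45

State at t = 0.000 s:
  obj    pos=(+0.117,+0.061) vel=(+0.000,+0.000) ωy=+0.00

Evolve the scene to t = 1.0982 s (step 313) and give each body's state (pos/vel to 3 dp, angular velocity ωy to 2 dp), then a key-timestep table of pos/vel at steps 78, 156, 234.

State at t = 1.0982 s:
  obj    pos=(+3.310,-1.007) vel=(+5.814,-1.945) ωy=+85.14

Key-timestep trajectory:
   step    t(s)  obj.x    obj.z    obj.vx   obj.vz 
     78  0.2737   +0.315  -0.005  +1.449  -0.485
    156  0.5474   +0.910  -0.204  +2.898  -0.970
    234  0.8211   +1.901  -0.536  +4.347  -1.454


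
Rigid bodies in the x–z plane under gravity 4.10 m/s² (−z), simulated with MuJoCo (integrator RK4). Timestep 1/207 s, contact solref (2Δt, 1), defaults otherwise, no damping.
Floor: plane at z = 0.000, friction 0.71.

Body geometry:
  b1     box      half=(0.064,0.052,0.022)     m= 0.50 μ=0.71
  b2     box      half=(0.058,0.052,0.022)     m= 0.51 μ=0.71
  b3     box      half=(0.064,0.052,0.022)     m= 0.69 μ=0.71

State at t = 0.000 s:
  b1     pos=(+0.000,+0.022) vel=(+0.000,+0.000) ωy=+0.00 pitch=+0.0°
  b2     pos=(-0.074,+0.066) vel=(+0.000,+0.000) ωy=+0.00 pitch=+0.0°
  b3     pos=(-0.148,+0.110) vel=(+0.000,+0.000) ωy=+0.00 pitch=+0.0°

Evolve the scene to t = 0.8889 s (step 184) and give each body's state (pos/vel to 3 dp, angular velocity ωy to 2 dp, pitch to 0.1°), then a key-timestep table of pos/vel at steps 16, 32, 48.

State at t = 0.8889 s:
  b1     pos=(+0.001,+0.022) vel=(+0.000,+0.000) ωy=+0.00 pitch=+0.0°
  b2     pos=(-0.085,+0.054) vel=(+0.000,+0.000) ωy=+0.01 pitch=-40.4°
  b3     pos=(-0.168,+0.053) vel=(+0.000,+0.000) ωy=+0.00 pitch=-32.6°

Key-timestep trajectory:
   step    t(s)  b1.x    b1.z    b1.vx   b1.vz   b2.x    b2.z    b2.vx   b2.vz   b3.x    b3.z    b3.vx   b3.vz 
     16  0.0773   +0.000  +0.022  +0.000  +0.000   -0.076  +0.065  -0.047  -0.027   -0.151  +0.102  -0.089  -0.199
     32  0.1546   +0.000  +0.022  +0.000  +0.000   -0.081  +0.061  -0.081  -0.079   -0.161  +0.078  -0.164  -0.442
     48  0.2319   +0.000  +0.022  +0.001  +0.002   -0.086  +0.054  +0.033  +0.031   -0.168  +0.052  +0.031  +0.077


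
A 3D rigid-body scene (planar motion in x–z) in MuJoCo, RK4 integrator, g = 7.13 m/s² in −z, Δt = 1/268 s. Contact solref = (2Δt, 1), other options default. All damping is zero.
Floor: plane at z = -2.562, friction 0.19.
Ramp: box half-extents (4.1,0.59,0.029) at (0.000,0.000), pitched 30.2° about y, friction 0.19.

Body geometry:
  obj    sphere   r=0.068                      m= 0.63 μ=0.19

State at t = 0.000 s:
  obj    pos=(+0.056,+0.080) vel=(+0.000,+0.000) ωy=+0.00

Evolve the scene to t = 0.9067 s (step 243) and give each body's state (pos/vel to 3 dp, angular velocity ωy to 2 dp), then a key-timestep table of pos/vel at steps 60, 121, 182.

State at t = 0.9067 s:
  obj    pos=(+0.966,-0.450) vel=(+2.008,-1.169) ωy=+34.15

Key-timestep trajectory:
   step    t(s)  obj.x    obj.z    obj.vx   obj.vz 
     60  0.2239   +0.111  +0.047  +0.496  -0.289
    121  0.4515   +0.282  -0.052  +1.000  -0.582
    182  0.6791   +0.567  -0.218  +1.504  -0.875


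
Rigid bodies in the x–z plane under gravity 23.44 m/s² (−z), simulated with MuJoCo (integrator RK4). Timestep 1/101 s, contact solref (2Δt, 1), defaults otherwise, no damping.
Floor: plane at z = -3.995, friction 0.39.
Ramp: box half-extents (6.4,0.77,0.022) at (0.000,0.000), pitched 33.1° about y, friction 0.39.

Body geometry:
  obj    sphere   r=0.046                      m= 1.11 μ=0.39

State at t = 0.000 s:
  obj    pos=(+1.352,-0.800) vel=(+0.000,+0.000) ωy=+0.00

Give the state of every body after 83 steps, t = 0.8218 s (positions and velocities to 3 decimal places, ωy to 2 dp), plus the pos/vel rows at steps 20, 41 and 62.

State at t = 0.8218 s:
  obj    pos=(+3.937,-2.486) vel=(+6.292,-4.101) ωy=+163.31

Key-timestep trajectory:
   step    t(s)  obj.x    obj.z    obj.vx   obj.vz 
     20  0.1980   +1.502  -0.898  +1.516  -0.988
     41  0.4059   +1.983  -1.212  +3.108  -2.026
     62  0.6139   +2.795  -1.741  +4.700  -3.064


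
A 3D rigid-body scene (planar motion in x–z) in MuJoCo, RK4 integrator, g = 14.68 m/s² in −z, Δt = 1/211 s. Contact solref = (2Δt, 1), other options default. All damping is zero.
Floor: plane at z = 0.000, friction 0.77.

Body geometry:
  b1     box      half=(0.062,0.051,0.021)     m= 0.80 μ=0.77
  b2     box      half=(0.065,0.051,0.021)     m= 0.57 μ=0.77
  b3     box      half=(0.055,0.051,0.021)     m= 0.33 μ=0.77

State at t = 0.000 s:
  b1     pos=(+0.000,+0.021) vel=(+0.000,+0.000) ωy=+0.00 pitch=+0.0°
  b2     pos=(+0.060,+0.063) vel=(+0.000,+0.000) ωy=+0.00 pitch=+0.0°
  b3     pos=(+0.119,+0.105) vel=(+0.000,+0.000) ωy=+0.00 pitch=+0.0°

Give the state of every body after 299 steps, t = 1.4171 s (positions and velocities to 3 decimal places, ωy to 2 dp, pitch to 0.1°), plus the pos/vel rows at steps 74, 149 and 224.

State at t = 1.4171 s:
  b1     pos=(-0.001,+0.021) vel=(-0.001,+0.000) ωy=+0.00 pitch=+0.0°
  b2     pos=(+0.074,+0.058) vel=(+0.000,-0.001) ωy=-0.02 pitch=+40.7°
  b3     pos=(+0.148,+0.051) vel=(+0.000,+0.000) ωy=-0.01 pitch=+39.7°

Key-timestep trajectory:
   step    t(s)  b1.x    b1.z    b1.vx   b1.vz   b2.x    b2.z    b2.vx   b2.vz   b3.x    b3.z    b3.vx   b3.vz 
     74  0.3507   +0.000  +0.021  -0.001  +0.000   +0.074  +0.059  +0.000  -0.001   +0.148  +0.052  +0.000  +0.000
    149  0.7062   +0.000  +0.021  -0.001  +0.000   +0.074  +0.059  +0.000  -0.001   +0.148  +0.051  +0.000  +0.000
    224  1.0616   -0.001  +0.021  -0.001  +0.000   +0.074  +0.059  +0.000  -0.001   +0.148  +0.051  +0.000  +0.000
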